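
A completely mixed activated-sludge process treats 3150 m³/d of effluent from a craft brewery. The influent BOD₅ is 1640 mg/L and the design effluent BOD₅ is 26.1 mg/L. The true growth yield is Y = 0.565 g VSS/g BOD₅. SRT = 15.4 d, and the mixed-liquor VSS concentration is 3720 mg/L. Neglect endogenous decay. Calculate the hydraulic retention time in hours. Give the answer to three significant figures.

τ ≈ 90.6 h

Biomass mass balance (decay neglected): V·X = Y·Q·(S₀ − S)·θ_c, so V = 0.565 × 3150 × (1640 − 26.1) × 15.4 / 3720 = 11891 m³.
τ = V/Q = 11891/3150 = 3.775 d, or 90.60 h.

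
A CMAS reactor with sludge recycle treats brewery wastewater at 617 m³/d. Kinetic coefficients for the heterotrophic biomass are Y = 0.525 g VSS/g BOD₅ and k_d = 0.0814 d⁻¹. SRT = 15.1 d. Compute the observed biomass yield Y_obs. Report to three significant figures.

Y_obs ≈ 0.236 g VSS/g BOD₅

Y_obs = Y / (1 + k_d θ_c) = 0.525 / (1 + 0.0814 × 15.1) = 0.525 / 2.229 = 0.2355.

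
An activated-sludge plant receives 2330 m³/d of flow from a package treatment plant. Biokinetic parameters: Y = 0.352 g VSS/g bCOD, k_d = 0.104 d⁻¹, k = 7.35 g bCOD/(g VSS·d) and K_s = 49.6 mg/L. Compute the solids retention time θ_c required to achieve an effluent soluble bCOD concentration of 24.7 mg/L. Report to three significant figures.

θ_c ≈ 1.32 d

From 1/θ_c = Y·k·S/(K_s + S) − k_d: Y·k·S/(K_s+S) = 0.352 × 7.35 × 24.7 / (49.6 + 24.7) = 0.8601 d⁻¹.
θ_c = 1/(μ − k_d) = 1/(0.8601 − 0.104) = 1/0.7561 = 1.323 d.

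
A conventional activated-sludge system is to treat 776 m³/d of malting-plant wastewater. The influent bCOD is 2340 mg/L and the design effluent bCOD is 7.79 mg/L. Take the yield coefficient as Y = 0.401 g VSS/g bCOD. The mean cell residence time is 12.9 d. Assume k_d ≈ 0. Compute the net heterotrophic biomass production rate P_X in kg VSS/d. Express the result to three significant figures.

P_X ≈ 726 kg VSS/d

Since k_d ≈ 0, Y_obs = Y = 0.401 g VSS/g bCOD.
Substrate removed = Q·(S₀ − S) = 776 m³/d × (2340 − 7.79) g/m³ = 1.81×10^6 g/d = 1810 kg/d.
Biomass produced: P_X = Y_obs·Q·ΔS = 0.4010 × 1810 ≈ 725.7 kg VSS/d.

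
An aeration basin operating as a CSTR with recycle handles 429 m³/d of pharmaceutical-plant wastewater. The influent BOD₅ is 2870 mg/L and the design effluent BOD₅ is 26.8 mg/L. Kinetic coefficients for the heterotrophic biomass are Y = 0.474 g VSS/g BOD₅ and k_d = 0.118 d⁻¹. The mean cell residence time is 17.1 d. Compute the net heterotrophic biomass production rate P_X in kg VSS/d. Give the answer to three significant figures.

The observed yield is Y_obs = Y/(1 + k_d·θ_c) = 0.474 / (1 + 0.118 × 17.1) = 0.474 / 3.018 = 0.1571 g VSS per g BOD₅ removed.
Q·(S₀ − S) = 429 × (2870 − 26.8) × 10⁻³ = 1220 kg/d removed.
Net biomass production P_X = Y_obs × Q·(S₀ − S) = 0.1571 × 1220 = 191.6 kg VSS/d.

P_X ≈ 192 kg VSS/d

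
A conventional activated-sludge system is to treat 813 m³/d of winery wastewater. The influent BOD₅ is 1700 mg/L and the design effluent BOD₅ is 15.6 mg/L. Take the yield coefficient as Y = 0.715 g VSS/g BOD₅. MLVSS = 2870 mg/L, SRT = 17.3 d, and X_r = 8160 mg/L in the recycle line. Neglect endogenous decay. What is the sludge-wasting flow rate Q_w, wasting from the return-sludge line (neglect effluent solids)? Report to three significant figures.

V·X = Y·Q·ΔS·θ_c gives V = 0.715 × 813 × (1700 − 15.6) × 17.3 / 2870 = 5902 m³.
Wasting from the return line (neglecting effluent solids): Q_w = V·X / (θ_c·X_r) = 5902 × 2870 / (17.3 × 8160) = 120.0 m³/d.

Q_w ≈ 120 m³/d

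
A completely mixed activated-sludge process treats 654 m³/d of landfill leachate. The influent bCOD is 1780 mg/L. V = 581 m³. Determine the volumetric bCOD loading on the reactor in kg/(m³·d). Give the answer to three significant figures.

Volumetric loading L_v = Q·S₀ / V = 654 × 1780 g/m³ / 581.0 m³ = 2004 g/(m³·d) = 2.004 kg bCOD/(m³·d).

L_v ≈ 2.00 kg bCOD/(m³·d)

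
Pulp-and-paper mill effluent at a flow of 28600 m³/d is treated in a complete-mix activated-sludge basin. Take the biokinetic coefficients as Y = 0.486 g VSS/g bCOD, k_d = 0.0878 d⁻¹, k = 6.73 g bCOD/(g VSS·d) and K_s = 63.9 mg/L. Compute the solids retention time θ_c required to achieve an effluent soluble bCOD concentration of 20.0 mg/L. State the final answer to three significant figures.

θ_c ≈ 1.45 d

From 1/θ_c = Y·k·S/(K_s + S) − k_d: Y·k·S/(K_s+S) = 0.486 × 6.73 × 20.0 / (63.9 + 20.0) = 0.7797 d⁻¹.
1/θ_c = 0.7797 − 0.0878 = 0.6919 d⁻¹, so θ_c = 1.445 d.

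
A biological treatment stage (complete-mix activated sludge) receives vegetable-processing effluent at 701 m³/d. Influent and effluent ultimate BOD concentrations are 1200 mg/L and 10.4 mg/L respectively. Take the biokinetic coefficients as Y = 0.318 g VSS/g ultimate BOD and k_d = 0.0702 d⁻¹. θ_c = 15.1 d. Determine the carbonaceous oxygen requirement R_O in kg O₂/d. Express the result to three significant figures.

R_O ≈ 651 kg O₂/d

The observed yield is Y_obs = Y/(1 + k_d·θ_c) = 0.318 / (1 + 0.0702 × 15.1) = 0.318 / 2.060 = 0.1544 g VSS per g ultimate BOD removed.
Substrate removed = Q·(S₀ − S) = 701 m³/d × (1200 − 10.4) g/m³ = 8.34×10^5 g/d = 833.9 kg/d.
Net sludge production P_X = 0.1544 × 833.9 = 128.7 kg VSS/d.
Carbonaceous O₂ demand = substrate oxidised − cell-mass equivalent = 833.9 − 1.42 × 128.7 = 651.1 kg O₂/d.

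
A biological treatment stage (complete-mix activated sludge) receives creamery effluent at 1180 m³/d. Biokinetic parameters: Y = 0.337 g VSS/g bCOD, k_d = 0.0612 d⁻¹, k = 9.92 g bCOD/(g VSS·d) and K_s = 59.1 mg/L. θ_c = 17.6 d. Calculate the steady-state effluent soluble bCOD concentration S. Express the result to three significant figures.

From the Monod/SRT balance for a CMAS, S = K_s·(1+k_d θ_c)/[θ_c·(Y k − k_d) − 1] = 59.1 × (1 + 0.0612 × 17.6) / [17.6 × (0.337 × 9.92 − 0.0612) − 1] = 122.8 / 56.76 = 2.163 mg/L.

S ≈ 2.16 mg/L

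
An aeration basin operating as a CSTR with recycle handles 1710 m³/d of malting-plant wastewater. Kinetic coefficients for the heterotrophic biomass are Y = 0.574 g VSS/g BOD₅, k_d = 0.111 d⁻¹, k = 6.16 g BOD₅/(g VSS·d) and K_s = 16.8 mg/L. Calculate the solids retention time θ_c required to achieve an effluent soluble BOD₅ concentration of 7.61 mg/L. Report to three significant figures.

At the target effluent, Y k S/(K_s+S) = 0.574×6.16×7.61/24.41 = 1.102 d⁻¹.
1/θ_c = 1.102 − 0.111 = 0.9913 d⁻¹, so θ_c = 1.009 d.

θ_c ≈ 1.01 d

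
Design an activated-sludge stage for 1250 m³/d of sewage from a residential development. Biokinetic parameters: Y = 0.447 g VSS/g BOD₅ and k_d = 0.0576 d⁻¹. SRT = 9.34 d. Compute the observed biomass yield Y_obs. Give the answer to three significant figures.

Y_obs ≈ 0.291 g VSS/g BOD₅

Y_obs = Y / (1 + k_d θ_c) = 0.447 / (1 + 0.0576 × 9.34) = 0.447 / 1.538 = 0.2906.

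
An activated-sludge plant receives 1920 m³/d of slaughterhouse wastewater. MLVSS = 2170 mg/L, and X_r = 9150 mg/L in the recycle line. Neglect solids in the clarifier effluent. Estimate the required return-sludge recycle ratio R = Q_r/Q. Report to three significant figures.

R ≈ 0.311

Mass balance around the secondary clarifier (neglecting effluent solids): R = X / (X_r − X) = 2170 / (9150 − 2170) = 0.3109.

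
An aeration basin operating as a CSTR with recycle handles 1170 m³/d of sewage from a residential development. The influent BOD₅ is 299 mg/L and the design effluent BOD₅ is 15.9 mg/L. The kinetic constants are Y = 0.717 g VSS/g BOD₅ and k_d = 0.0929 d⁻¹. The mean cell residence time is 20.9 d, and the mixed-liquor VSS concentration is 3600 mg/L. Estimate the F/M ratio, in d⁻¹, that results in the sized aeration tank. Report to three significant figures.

From the SRT design equation V = Y Q (S₀−S) θ_c / [X (1 + k_d θ_c)] = 0.717 × 1170 × (299 − 15.9) × 20.9 / [3600 × (1 + 0.0929 × 20.9)] = 4.96×10^6 / 10590 = 468.7 m³.
Food-to-microorganism ratio F/M = Q S₀ / (V X) = 1170 × 299 / (468.7 × 3600) = 0.2073 d⁻¹.

F/M ≈ 0.207 d⁻¹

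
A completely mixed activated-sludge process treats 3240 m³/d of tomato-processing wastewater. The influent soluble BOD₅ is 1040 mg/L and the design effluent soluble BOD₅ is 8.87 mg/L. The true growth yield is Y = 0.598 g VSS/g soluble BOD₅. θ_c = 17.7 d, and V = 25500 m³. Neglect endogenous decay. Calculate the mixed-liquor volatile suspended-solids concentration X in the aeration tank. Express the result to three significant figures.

X = Y·Q·ΔS·θ_c / V = 0.598 × 3240 × (1040 − 8.87) × 17.7 / 25500 = 1387 mg/L.

X ≈ 1390 mg/L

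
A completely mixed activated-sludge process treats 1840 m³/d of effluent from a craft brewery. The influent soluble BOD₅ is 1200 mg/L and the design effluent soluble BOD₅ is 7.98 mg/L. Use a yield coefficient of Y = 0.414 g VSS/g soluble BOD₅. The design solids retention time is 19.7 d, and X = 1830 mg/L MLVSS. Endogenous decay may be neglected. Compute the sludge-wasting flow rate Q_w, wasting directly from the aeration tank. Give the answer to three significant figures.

With k_d = 0 the design equation reduces to V = Y Q (S₀−S) θ_c / X = 0.414 × 1840 × (1200 − 7.98) × 19.7 / 1830 = 9775 m³.
For wasting at MLVSS concentration, Q_w = V/θ_c = 9775/19.7 = 496.2 m³/d.

Q_w ≈ 496 m³/d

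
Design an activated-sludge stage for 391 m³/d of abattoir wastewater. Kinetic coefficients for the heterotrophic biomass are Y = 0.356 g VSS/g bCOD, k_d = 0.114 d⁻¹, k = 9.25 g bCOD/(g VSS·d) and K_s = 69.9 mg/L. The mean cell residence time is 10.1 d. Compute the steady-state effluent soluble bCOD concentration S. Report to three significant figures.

For a completely mixed reactor with recycle the Lawrence–McCarty relation gives S = K_s·(1 + k_d·θ_c) / [θ_c·(Y·k − k_d) − 1] = 69.9 × (1 + 0.114 × 10.1) / [10.1 × (0.356 × 9.25 − 0.114) − 1] = 150.4 / 31.11 = 4.834 mg/L.

S ≈ 4.83 mg/L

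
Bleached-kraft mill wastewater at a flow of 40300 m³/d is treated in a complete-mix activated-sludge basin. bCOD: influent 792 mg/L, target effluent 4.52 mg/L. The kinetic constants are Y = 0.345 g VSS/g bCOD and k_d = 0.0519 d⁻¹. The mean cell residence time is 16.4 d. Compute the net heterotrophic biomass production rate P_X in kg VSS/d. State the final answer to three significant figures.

The observed yield is Y_obs = Y/(1 + k_d·θ_c) = 0.345 / (1 + 0.0519 × 16.4) = 0.345 / 1.851 = 0.1864 g VSS per g bCOD removed.
Substrate removed = Q·(S₀ − S) = 40300 m³/d × (792 − 4.52) g/m³ = 3.17×10^7 g/d = 31735 kg/d.
Net biomass production P_X = Y_obs × Q·(S₀ − S) = 0.1864 × 31735 = 5915 kg VSS/d.

P_X ≈ 5910 kg VSS/d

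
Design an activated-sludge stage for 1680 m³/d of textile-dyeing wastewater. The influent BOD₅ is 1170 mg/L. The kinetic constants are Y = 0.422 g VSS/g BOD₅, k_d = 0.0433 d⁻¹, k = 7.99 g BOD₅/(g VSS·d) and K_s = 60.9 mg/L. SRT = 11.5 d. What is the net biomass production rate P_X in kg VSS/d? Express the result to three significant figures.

P_X ≈ 553 kg VSS/d

From the Monod/SRT balance for a CMAS, S = K_s·(1+k_d θ_c)/[θ_c·(Y k − k_d) − 1] = 60.9 × (1 + 0.0433 × 11.5) / [11.5 × (0.422 × 7.99 − 0.0433) − 1] = 91.23 / 37.28 = 2.447 mg/L.
Correct the yield for decay: Y_obs = Y/(1 + k_d θ_c) = 0.422 / (1 + 0.0433 × 11.5) = 0.422 / 1.498 = 0.2817.
Substrate removed = Q·(S₀ − S) = 1680 m³/d × (1170 − 2.45) g/m³ = 1.96×10^6 g/d = 1961 kg/d.
Net biomass production P_X = Y_obs × Q·(S₀ − S) = 0.2817 × 1961 = 552.6 kg VSS/d.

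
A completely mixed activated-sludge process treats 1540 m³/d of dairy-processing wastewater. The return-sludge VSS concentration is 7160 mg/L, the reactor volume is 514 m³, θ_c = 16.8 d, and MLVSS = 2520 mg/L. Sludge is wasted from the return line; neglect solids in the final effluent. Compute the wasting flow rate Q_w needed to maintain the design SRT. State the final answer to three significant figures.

Q_w ≈ 10.8 m³/d

θ_c = V·X/(Q_w·X_r) when wasting from the recycle, so Q_w = V·X/(θ_c·X_r) = 514.0 × 2520 / (16.8 × 7160) = 10.77 m³/d.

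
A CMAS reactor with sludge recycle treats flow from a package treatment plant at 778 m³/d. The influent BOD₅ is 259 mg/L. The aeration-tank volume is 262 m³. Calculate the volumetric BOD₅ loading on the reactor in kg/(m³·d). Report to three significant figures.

Applied BOD₅ load per unit volume = Q·S₀/V = (778 × 259/1000)/262.0 = 0.7691 kg BOD₅·m⁻³·d⁻¹.

L_v ≈ 0.769 kg BOD₅/(m³·d)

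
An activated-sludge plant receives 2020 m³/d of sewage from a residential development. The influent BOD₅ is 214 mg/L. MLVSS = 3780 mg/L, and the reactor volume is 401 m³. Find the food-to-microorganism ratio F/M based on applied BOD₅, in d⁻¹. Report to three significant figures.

F/M ≈ 0.285 d⁻¹

F/M = Q·S₀ / (V·X) = 2020 × 214 / (401.0 × 3780) = 0.2852 g BOD₅·(g VSS·d)⁻¹.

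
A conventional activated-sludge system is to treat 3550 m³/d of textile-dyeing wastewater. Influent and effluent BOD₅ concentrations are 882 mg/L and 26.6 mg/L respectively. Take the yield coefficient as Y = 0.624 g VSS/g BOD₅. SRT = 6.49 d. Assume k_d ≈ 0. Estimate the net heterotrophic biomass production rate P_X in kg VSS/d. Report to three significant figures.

P_X ≈ 1890 kg VSS/d

With endogenous decay neglected, the observed yield equals the true yield: Y_obs = Y = 0.624 g VSS/g BOD₅.
Q·(S₀ − S) = 3550 × (882 − 26.6) × 10⁻³ = 3037 kg/d removed.
So the net sludge growth is P_X = 0.6240 × 3037 = 1895 kg VSS/d.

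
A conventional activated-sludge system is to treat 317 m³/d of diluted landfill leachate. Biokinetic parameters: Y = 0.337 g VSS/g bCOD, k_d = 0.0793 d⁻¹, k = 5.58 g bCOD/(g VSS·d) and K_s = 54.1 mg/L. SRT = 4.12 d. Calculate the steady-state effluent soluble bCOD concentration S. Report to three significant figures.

S ≈ 11.2 mg/L

For a completely mixed reactor with recycle the Lawrence–McCarty relation gives S = K_s·(1 + k_d·θ_c) / [θ_c·(Y·k − k_d) − 1] = 54.1 × (1 + 0.0793 × 4.12) / [4.12 × (0.337 × 5.58 − 0.0793) − 1] = 71.78 / 6.421 = 11.18 mg/L.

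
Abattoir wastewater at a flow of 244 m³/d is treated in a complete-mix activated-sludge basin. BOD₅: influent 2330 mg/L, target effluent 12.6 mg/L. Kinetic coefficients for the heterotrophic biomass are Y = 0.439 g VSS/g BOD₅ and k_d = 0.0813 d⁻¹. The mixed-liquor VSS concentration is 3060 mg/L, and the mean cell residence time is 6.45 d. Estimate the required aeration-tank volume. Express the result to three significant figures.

V ≈ 343 m³

Steady-state biomass mass balance: V·X·(1 + k_d·θ_c) = Y·Q·(S₀ − S)·θ_c, so V = 0.439 × 244 × (2330 − 12.6) × 6.45 / [3060 × (1 + 0.0813 × 6.45)] = 1.6×10^6 / 4665 = 343.2 m³.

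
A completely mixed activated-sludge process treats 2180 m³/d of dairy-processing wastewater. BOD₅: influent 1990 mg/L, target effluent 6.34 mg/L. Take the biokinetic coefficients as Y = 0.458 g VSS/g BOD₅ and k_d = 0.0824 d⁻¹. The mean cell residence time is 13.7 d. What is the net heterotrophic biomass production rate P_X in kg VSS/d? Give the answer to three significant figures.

P_X ≈ 930 kg VSS/d

Correct the yield for decay: Y_obs = Y/(1 + k_d θ_c) = 0.458 / (1 + 0.0824 × 13.7) = 0.458 / 2.129 = 0.2151.
Q·(S₀ − S) = 2180 × (1990 − 6.34) × 10⁻³ = 4324 kg/d removed.
P_X = Y_obs · Q(S₀ − S) = 0.2151 × 4324 = 930.3 kg VSS/d.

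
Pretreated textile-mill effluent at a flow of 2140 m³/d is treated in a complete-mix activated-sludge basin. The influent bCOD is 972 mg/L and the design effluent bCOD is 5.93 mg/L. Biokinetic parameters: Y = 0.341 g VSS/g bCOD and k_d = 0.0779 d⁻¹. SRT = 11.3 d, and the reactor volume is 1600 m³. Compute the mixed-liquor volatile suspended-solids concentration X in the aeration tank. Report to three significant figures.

X ≈ 2650 mg/L

From V·X·(1 + k_d·θ_c) = Y·Q·(S₀ − S)·θ_c: X = 0.341 × 2140 × (972 − 5.93) × 11.3 / [1600 × (1 + 0.0779 × 11.3)] = 2648 mg/L.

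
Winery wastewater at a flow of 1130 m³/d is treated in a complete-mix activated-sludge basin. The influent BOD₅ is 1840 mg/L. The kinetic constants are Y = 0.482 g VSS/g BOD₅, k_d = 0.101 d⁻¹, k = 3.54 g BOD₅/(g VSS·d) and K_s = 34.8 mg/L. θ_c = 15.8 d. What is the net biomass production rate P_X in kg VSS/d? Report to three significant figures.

For a completely mixed reactor with recycle the Lawrence–McCarty relation gives S = K_s·(1 + k_d·θ_c) / [θ_c·(Y·k − k_d) − 1] = 34.8 × (1 + 0.101 × 15.8) / [15.8 × (0.482 × 3.54 − 0.101) − 1] = 90.33 / 24.36 = 3.708 mg/L.
Y_obs = Y / (1 + k_d θ_c) = 0.482 / (1 + 0.101 × 15.8) = 0.482 / 2.596 = 0.1857.
Mass of BOD₅ removed per day: Q(S₀ − S) = 1130 × 1836 g/m³ = 2075 kg/d.
Net biomass production P_X = Y_obs × Q·(S₀ − S) = 0.1857 × 2075 = 385.3 kg VSS/d.

P_X ≈ 385 kg VSS/d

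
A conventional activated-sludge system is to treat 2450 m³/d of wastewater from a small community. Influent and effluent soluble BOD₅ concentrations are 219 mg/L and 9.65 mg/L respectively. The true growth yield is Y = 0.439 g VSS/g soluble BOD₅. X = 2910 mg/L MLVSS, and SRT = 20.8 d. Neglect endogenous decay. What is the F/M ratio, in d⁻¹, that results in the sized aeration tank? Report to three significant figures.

V·X = Y·Q·ΔS·θ_c gives V = 0.439 × 2450 × (219 − 9.65) × 20.8 / 2910 = 1609 m³.
Food-to-microorganism ratio F/M = Q S₀ / (V X) = 2450 × 219 / (1609 × 2910) = 0.1146 d⁻¹.

F/M ≈ 0.115 d⁻¹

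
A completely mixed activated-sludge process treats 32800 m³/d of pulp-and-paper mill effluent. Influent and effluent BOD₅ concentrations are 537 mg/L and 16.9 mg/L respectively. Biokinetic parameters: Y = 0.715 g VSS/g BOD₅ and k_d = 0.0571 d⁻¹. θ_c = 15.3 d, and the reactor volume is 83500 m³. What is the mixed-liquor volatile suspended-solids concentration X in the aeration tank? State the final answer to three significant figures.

X = Y·Q·ΔS·θ_c / [V·(1 + k_d θ_c)] = 0.715 × 32800 × (537 − 16.9) × 15.3 / [83500 × (1 + 0.0571 × 15.3)] = 1193 mg/L.

X ≈ 1190 mg/L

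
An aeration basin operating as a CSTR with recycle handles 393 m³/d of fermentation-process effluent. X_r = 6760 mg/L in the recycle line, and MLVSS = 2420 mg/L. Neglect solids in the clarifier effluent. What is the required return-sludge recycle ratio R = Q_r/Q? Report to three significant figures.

Solids balance on the clarifier gives (1+R)X = R·X_r, so R = X/(X_r − X) = 2420 / (6760 − 2420) = 0.5576.

R ≈ 0.558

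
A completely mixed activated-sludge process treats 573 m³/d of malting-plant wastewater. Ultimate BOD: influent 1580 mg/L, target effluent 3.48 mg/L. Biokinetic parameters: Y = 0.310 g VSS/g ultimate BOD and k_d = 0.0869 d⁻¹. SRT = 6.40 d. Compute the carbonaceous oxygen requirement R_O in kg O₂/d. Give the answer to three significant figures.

Correct the yield for decay: Y_obs = Y/(1 + k_d θ_c) = 0.310 / (1 + 0.0869 × 6.40) = 0.310 / 1.556 = 0.1992.
Mass of ultimate BOD removed per day: Q(S₀ − S) = 573 × 1577 g/m³ = 903.3 kg/d.
Biomass synthesised: P_X = Y_obs × 903.3 = 180.0 kg VSS/d.
R_O = Q·ΔS − 1.42 P_X = 903.3 − 255.5 = 647.8 kg O₂/d.

R_O ≈ 648 kg O₂/d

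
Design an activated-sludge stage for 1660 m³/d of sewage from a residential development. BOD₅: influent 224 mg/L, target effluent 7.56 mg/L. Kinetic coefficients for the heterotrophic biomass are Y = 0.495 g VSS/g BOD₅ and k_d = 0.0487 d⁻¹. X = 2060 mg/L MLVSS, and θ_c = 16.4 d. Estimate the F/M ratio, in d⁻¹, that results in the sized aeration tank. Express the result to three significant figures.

F/M ≈ 0.229 d⁻¹

Steady-state biomass mass balance: V·X·(1 + k_d·θ_c) = Y·Q·(S₀ − S)·θ_c, so V = 0.495 × 1660 × (224 − 7.56) × 16.4 / [2060 × (1 + 0.0487 × 16.4)] = 2.92×10^6 / 3705 = 787.2 m³.
Food-to-microorganism ratio F/M = Q S₀ / (V X) = 1660 × 224 / (787.2 × 2060) = 0.2293 d⁻¹.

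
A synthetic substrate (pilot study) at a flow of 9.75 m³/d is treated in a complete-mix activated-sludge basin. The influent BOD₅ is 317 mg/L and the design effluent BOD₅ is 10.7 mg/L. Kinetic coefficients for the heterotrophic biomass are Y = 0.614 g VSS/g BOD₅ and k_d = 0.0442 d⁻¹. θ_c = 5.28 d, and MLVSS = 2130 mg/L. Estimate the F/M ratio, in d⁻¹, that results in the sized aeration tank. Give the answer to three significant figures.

F/M ≈ 0.394 d⁻¹

From the SRT design equation V = Y Q (S₀−S) θ_c / [X (1 + k_d θ_c)] = 0.614 × 9.75 × (317 − 10.7) × 5.28 / [2130 × (1 + 0.0442 × 5.28)] = 9.68×10^3 / 2627 = 3.685 m³.
Food-to-microorganism ratio F/M = Q S₀ / (V X) = 9.75 × 317 / (3.685 × 2130) = 0.3937 d⁻¹.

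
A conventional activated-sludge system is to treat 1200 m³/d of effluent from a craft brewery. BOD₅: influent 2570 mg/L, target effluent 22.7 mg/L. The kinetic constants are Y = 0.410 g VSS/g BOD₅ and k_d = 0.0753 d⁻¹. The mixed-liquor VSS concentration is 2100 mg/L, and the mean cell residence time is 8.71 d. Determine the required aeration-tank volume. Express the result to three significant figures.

From the SRT design equation V = Y Q (S₀−S) θ_c / [X (1 + k_d θ_c)] = 0.410 × 1200 × (2570 − 22.7) × 8.71 / [2100 × (1 + 0.0753 × 8.71)] = 1.09×10^7 / 3477 = 3139 m³.

V ≈ 3140 m³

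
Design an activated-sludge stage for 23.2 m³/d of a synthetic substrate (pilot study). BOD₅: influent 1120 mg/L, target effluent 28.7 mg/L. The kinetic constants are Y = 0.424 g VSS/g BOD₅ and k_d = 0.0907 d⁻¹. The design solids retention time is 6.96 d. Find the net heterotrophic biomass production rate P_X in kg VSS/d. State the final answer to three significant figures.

Correct the yield for decay: Y_obs = Y/(1 + k_d θ_c) = 0.424 / (1 + 0.0907 × 6.96) = 0.424 / 1.631 = 0.2599.
Mass of BOD₅ removed per day: Q(S₀ − S) = 23.2 × 1091 g/m³ = 25.32 kg/d.
Net biomass production P_X = Y_obs × Q·(S₀ − S) = 0.2599 × 25.32 = 6.581 kg VSS/d.

P_X ≈ 6.58 kg VSS/d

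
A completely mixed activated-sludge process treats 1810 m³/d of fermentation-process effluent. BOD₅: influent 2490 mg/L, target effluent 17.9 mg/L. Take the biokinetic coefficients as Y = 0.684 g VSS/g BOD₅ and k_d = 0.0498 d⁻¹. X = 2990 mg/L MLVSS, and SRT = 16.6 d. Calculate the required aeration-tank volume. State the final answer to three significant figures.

From the SRT design equation V = Y Q (S₀−S) θ_c / [X (1 + k_d θ_c)] = 0.684 × 1810 × (2490 − 17.9) × 16.6 / [2990 × (1 + 0.0498 × 16.6)] = 5.08×10^7 / 5462 = 9302 m³.

V ≈ 9300 m³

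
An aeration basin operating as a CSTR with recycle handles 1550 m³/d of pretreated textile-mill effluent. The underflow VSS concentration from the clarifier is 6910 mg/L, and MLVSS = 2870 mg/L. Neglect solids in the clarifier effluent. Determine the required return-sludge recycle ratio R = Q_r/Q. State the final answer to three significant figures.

Solids balance on the clarifier gives (1+R)X = R·X_r, so R = X/(X_r − X) = 2870 / (6910 − 2870) = 0.7104.

R ≈ 0.710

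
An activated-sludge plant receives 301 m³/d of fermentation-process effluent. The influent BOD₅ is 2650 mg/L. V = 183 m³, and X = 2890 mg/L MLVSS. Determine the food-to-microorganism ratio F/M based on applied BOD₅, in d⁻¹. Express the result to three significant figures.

Food-to-microorganism ratio F/M = Q S₀ / (V X) = 301 × 2650 / (183.0 × 2890) = 1.508 d⁻¹.

F/M ≈ 1.51 d⁻¹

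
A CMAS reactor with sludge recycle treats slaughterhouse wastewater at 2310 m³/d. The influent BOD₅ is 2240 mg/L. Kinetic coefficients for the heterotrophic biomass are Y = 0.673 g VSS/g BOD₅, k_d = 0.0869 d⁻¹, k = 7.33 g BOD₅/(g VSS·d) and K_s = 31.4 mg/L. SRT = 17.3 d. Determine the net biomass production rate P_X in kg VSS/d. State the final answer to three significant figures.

P_X ≈ 1390 kg VSS/d

From the Monod/SRT balance for a CMAS, S = K_s·(1+k_d θ_c)/[θ_c·(Y k − k_d) − 1] = 31.4 × (1 + 0.0869 × 17.3) / [17.3 × (0.673 × 7.33 − 0.0869) − 1] = 78.61 / 82.84 = 0.9489 mg/L.
The observed yield is Y_obs = Y/(1 + k_d·θ_c) = 0.673 / (1 + 0.0869 × 17.3) = 0.673 / 2.503 = 0.2688 g VSS per g BOD₅ removed.
Substrate removed = Q·(S₀ − S) = 2310 m³/d × (2240 − 0.949) g/m³ = 5.17×10^6 g/d = 5172 kg/d.
P_X = Y_obs · Q(S₀ − S) = 0.2688 × 5172 = 1390 kg VSS/d.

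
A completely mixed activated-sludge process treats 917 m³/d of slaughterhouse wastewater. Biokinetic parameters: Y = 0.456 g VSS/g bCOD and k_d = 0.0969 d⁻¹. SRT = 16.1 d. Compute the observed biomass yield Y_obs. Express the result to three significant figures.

Y_obs ≈ 0.178 g VSS/g bCOD

Y_obs = Y / (1 + k_d θ_c) = 0.456 / (1 + 0.0969 × 16.1) = 0.456 / 2.560 = 0.1781.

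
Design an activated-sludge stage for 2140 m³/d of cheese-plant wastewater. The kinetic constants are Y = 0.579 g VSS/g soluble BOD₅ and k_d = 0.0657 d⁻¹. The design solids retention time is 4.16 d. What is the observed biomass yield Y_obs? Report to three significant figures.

Y_obs ≈ 0.455 g VSS/g soluble BOD₅

Observed yield with endogenous decay: Y_obs = Y / (1 + k_d·θ_c) = 0.579 / (1 + 0.0657 × 4.16) = 0.579 / 1.273 = 0.4547 g VSS/g soluble BOD₅.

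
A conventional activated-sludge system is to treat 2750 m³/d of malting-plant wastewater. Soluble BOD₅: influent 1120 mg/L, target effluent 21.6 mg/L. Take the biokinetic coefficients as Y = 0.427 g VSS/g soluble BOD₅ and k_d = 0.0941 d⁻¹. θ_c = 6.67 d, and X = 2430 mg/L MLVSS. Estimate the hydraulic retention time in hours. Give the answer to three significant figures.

From the SRT design equation V = Y Q (S₀−S) θ_c / [X (1 + k_d θ_c)] = 0.427 × 2750 × (1120 − 21.6) × 6.67 / [2430 × (1 + 0.0941 × 6.67)] = 8.6×10^6 / 3955 = 2175 m³.
HRT = V/Q = 2175 m³ / 2750 m³·d⁻¹ = 0.7909 d × 24 = 18.98 h.

τ ≈ 19.0 h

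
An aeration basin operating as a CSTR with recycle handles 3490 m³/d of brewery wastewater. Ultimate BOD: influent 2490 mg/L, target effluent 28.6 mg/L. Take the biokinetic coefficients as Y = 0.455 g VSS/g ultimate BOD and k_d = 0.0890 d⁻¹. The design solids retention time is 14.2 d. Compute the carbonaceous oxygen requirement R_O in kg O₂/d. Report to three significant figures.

Observed yield with endogenous decay: Y_obs = Y / (1 + k_d·θ_c) = 0.455 / (1 + 0.0890 × 14.2) = 0.455 / 2.264 = 0.2010 g VSS/g ultimate BOD.
Mass of ultimate BOD removed per day: Q(S₀ − S) = 3490 × 2461 g/m³ = 8590 kg/d.
Biomass synthesised: P_X = Y_obs × 8590 = 1727 kg VSS/d.
R_O = Q·ΔS − 1.42 P_X = 8590 − 2452 = 6139 kg O₂/d.

R_O ≈ 6140 kg O₂/d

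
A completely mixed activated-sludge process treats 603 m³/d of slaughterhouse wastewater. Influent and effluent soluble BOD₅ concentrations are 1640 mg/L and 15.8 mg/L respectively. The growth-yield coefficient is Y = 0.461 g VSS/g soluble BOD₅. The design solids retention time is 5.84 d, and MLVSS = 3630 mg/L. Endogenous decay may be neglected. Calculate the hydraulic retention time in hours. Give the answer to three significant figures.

τ ≈ 28.9 h

With k_d = 0 the design equation reduces to V = Y Q (S₀−S) θ_c / X = 0.461 × 603 × (1640 − 15.8) × 5.84 / 3630 = 726.4 m³.
HRT = V/Q = 726.4 m³ / 603 m³·d⁻¹ = 1.205 d × 24 = 28.91 h.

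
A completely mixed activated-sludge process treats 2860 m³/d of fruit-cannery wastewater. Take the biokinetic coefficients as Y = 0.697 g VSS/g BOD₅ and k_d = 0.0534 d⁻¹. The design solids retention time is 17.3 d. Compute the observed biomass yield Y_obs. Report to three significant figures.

Y_obs ≈ 0.362 g VSS/g BOD₅

Y_obs = Y / (1 + k_d θ_c) = 0.697 / (1 + 0.0534 × 17.3) = 0.697 / 1.924 = 0.3623.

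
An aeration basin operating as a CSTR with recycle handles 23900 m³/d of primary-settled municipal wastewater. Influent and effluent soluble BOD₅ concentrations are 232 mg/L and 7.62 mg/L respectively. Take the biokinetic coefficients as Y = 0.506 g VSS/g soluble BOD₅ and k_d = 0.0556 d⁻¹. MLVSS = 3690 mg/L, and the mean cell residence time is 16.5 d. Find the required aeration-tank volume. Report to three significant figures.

V ≈ 6330 m³

Rearranging the biomass balance for a CMAS with decay, V = Y·Q·ΔS·θ_c / [X·(1+k_d θ_c)] = 0.506 × 23900 × (232 − 7.62) × 16.5 / [3690 × (1 + 0.0556 × 16.5)] = 4.48×10^7 / 7075 = 6328 m³.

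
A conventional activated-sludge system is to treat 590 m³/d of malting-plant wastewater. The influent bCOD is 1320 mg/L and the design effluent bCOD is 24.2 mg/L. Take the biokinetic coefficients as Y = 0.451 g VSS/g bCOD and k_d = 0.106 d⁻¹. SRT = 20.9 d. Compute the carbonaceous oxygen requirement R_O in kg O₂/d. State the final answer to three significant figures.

R_O ≈ 612 kg O₂/d

Y_obs = Y / (1 + k_d θ_c) = 0.451 / (1 + 0.106 × 20.9) = 0.451 / 3.215 = 0.1403.
Mass of bCOD removed per day: Q(S₀ − S) = 590 × 1296 g/m³ = 764.5 kg/d.
Net sludge production P_X = 0.1403 × 764.5 = 107.2 kg VSS/d.
R_O = Q·(S₀ − S) − 1.42·P_X = 764.5 − 1.42 × 107.2 = 612.3 kg O₂/d.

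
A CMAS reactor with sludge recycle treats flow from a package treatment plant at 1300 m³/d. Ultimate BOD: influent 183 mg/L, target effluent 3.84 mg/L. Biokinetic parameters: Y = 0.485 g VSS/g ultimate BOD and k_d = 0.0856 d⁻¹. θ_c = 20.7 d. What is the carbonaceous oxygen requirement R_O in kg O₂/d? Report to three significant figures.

R_O ≈ 175 kg O₂/d

The observed yield is Y_obs = Y/(1 + k_d·θ_c) = 0.485 / (1 + 0.0856 × 20.7) = 0.485 / 2.772 = 0.1750 g VSS per g ultimate BOD removed.
ΔS = 183 − 3.84 = 179.2 mg/L, so the substrate removal rate is 1300 × 179.2/1000 = 232.9 kg ultimate BOD/d.
P_X = Y_obs·Q·(S₀ − S) = 0.1750 × 232.9 = 40.75 kg VSS/d.
R_O = Q·ΔS − 1.42 P_X = 232.9 − 57.87 = 175.0 kg O₂/d.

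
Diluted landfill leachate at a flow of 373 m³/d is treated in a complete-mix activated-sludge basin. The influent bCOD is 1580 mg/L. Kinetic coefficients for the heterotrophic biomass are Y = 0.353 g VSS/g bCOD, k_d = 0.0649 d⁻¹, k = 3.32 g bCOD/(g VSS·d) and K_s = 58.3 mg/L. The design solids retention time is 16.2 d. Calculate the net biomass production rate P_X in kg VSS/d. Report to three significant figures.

P_X ≈ 101 kg VSS/d

For a completely mixed reactor with recycle the Lawrence–McCarty relation gives S = K_s·(1 + k_d·θ_c) / [θ_c·(Y·k − k_d) − 1] = 58.3 × (1 + 0.0649 × 16.2) / [16.2 × (0.353 × 3.32 − 0.0649) − 1] = 119.6 / 16.93 = 7.062 mg/L.
Y_obs = Y / (1 + k_d θ_c) = 0.353 / (1 + 0.0649 × 16.2) = 0.353 / 2.051 = 0.1721.
Q·(S₀ − S) = 373 × (1580 − 7.06) × 10⁻³ = 586.7 kg/d removed.
Net biomass production P_X = Y_obs × Q·(S₀ − S) = 0.1721 × 586.7 = 101.0 kg VSS/d.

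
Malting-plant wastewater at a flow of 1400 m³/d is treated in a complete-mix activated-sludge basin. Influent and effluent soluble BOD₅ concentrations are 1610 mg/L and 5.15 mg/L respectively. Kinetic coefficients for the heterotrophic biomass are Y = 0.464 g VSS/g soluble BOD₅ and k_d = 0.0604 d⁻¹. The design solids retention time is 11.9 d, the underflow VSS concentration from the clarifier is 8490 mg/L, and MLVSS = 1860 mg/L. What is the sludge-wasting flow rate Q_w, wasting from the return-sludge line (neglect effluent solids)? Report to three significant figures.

From the SRT design equation V = Y Q (S₀−S) θ_c / [X (1 + k_d θ_c)] = 0.464 × 1400 × (1610 − 5.15) × 11.9 / [1860 × (1 + 0.0604 × 11.9)] = 1.24×10^7 / 3197 = 3881 m³.
Q_w = (V·X)/(θ_c X_r) = 3881 × 1860 / (11.9 × 8490) = 71.44 m³/d.

Q_w ≈ 71.4 m³/d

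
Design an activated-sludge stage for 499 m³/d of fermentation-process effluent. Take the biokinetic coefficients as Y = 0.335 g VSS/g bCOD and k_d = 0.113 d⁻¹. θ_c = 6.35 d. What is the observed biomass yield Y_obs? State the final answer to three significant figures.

Y_obs ≈ 0.195 g VSS/g bCOD

Correct the yield for decay: Y_obs = Y/(1 + k_d θ_c) = 0.335 / (1 + 0.113 × 6.35) = 0.335 / 1.718 = 0.1950.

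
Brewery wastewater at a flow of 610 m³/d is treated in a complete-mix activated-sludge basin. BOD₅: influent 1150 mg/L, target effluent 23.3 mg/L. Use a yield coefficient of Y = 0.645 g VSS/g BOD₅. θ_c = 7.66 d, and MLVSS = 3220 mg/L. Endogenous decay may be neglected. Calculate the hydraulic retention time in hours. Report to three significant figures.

τ ≈ 41.5 h

With k_d = 0 the design equation reduces to V = Y Q (S₀−S) θ_c / X = 0.645 × 610 × (1150 − 23.3) × 7.66 / 3220 = 1055 m³.
τ = V/Q = 1055/610 = 1.729 d, or 41.49 h.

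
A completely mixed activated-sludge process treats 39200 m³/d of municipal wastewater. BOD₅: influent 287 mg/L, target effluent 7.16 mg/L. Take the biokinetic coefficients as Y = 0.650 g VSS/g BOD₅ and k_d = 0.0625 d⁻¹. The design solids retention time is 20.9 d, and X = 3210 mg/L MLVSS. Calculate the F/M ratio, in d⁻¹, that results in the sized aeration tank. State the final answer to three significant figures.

Steady-state biomass mass balance: V·X·(1 + k_d·θ_c) = Y·Q·(S₀ − S)·θ_c, so V = 0.650 × 39200 × (287 − 7.16) × 20.9 / [3210 × (1 + 0.0625 × 20.9)] = 1.49×10^8 / 7403 = 20130 m³.
F/M = Q·S₀ / (V·X) = 39200 × 287 / (20130 × 3210) = 0.1741 g BOD₅·(g VSS·d)⁻¹.

F/M ≈ 0.174 d⁻¹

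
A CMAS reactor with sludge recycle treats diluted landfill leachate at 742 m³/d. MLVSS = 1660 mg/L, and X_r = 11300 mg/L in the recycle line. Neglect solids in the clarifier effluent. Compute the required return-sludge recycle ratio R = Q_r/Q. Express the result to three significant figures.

Mass balance around the secondary clarifier (neglecting effluent solids): R = X / (X_r − X) = 1660 / (11300 − 1660) = 0.1722.

R ≈ 0.172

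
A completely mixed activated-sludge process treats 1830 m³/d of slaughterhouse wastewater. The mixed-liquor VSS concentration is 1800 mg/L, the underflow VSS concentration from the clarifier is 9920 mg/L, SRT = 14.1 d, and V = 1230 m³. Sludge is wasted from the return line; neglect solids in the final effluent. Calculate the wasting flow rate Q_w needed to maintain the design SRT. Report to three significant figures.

Q_w = (V·X)/(θ_c X_r) = 1230 × 1800 / (14.1 × 9920) = 15.83 m³/d.

Q_w ≈ 15.8 m³/d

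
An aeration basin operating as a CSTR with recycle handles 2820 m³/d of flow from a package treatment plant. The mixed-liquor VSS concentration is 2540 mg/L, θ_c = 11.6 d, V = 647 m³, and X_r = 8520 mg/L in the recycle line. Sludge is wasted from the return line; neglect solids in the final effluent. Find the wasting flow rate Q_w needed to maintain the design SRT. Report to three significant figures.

Wasting from the return line (neglecting effluent solids): Q_w = V·X / (θ_c·X_r) = 647.0 × 2540 / (11.6 × 8520) = 16.63 m³/d.

Q_w ≈ 16.6 m³/d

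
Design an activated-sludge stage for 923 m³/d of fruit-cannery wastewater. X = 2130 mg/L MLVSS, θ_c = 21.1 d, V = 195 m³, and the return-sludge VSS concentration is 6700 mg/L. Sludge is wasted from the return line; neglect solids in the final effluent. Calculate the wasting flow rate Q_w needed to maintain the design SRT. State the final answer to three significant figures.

Q_w ≈ 2.94 m³/d

θ_c = V·X/(Q_w·X_r) when wasting from the recycle, so Q_w = V·X/(θ_c·X_r) = 195.0 × 2130 / (21.1 × 6700) = 2.938 m³/d.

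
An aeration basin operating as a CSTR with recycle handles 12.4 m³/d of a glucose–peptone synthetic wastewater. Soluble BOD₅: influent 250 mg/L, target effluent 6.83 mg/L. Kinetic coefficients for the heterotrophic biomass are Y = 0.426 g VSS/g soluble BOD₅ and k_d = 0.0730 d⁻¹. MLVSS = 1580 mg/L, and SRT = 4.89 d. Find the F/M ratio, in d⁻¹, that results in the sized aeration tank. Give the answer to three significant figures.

From the SRT design equation V = Y Q (S₀−S) θ_c / [X (1 + k_d θ_c)] = 0.426 × 12.4 × (250 − 6.83) × 4.89 / [1580 × (1 + 0.0730 × 4.89)] = 6.28×10^3 / 2144 = 2.930 m³.
F/M = applied load / biomass = Q·S₀/(V·X) = 12.4 × 250 / (2.930 × 1580) = 0.6697 d⁻¹.

F/M ≈ 0.670 d⁻¹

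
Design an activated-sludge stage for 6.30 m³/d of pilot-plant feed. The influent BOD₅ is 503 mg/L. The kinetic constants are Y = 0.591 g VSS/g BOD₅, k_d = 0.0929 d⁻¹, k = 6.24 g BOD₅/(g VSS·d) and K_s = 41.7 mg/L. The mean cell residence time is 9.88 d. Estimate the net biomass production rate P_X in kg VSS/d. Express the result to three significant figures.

Effluent substrate depends only on kinetics and SRT: S = K_s(1 + k_d θ_c) / [θ_c(Yk − k_d) − 1] = 41.7 × (1 + 0.0929 × 9.88) / [9.88 × (0.591 × 6.24 − 0.0929) − 1] = 79.97 / 34.52 = 2.317 mg/L.
Observed yield with endogenous decay: Y_obs = Y / (1 + k_d·θ_c) = 0.591 / (1 + 0.0929 × 9.88) = 0.591 / 1.918 = 0.3082 g VSS/g BOD₅.
Mass of BOD₅ removed per day: Q(S₀ − S) = 6.30 × 500.7 g/m³ = 3.154 kg/d.
P_X = Y_obs · Q(S₀ − S) = 0.3082 × 3.154 = 0.9720 kg VSS/d.

P_X ≈ 0.972 kg VSS/d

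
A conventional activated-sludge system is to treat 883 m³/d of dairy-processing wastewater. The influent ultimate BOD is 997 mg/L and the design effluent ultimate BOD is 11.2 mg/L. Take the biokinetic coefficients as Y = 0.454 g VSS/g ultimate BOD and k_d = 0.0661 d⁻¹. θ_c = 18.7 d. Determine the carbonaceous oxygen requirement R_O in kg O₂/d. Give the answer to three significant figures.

Observed yield with endogenous decay: Y_obs = Y / (1 + k_d·θ_c) = 0.454 / (1 + 0.0661 × 18.7) = 0.454 / 2.236 = 0.2030 g VSS/g ultimate BOD.
ΔS = 997 − 11.2 = 985.8 mg/L, so the substrate removal rate is 883 × 985.8/1000 = 870.5 kg ultimate BOD/d.
Biomass synthesised: P_X = Y_obs × 870.5 = 176.7 kg VSS/d.
R_O = Q·(S₀ − S) − 1.42·P_X = 870.5 − 1.42 × 176.7 = 619.5 kg O₂/d.

R_O ≈ 619 kg O₂/d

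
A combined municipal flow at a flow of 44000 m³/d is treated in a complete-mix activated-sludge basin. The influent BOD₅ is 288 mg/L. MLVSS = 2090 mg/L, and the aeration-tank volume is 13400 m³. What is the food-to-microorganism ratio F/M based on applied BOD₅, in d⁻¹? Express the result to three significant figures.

F/M ≈ 0.452 d⁻¹

Food-to-microorganism ratio F/M = Q S₀ / (V X) = 44000 × 288 / (13400 × 2090) = 0.4525 d⁻¹.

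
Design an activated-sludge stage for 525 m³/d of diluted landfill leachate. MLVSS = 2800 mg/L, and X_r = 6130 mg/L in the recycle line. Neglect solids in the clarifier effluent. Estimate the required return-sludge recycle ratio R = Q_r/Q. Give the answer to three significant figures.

R = Q_r/Q = X/(X_r − X) = 2800 / (6130 − 2800) = 0.8408.

R ≈ 0.841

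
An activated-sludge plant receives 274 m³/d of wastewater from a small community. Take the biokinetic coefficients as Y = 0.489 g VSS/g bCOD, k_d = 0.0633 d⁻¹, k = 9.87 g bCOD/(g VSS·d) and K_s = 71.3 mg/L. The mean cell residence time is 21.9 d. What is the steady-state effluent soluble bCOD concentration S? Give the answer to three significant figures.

S ≈ 1.65 mg/L

For a completely mixed reactor with recycle the Lawrence–McCarty relation gives S = K_s·(1 + k_d·θ_c) / [θ_c·(Y·k − k_d) − 1] = 71.3 × (1 + 0.0633 × 21.9) / [21.9 × (0.489 × 9.87 − 0.0633) − 1] = 170.1 / 103.3 = 1.647 mg/L.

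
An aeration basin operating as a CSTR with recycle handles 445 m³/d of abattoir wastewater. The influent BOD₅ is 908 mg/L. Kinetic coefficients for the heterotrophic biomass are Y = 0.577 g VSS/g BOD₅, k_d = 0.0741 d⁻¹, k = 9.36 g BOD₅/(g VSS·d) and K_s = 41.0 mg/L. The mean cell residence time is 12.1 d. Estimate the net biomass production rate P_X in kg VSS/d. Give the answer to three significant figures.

Effluent substrate depends only on kinetics and SRT: S = K_s(1 + k_d θ_c) / [θ_c(Yk − k_d) − 1] = 41.0 × (1 + 0.0741 × 12.1) / [12.1 × (0.577 × 9.36 − 0.0741) − 1] = 77.76 / 63.45 = 1.226 mg/L.
The observed yield is Y_obs = Y/(1 + k_d·θ_c) = 0.577 / (1 + 0.0741 × 12.1) = 0.577 / 1.897 = 0.3042 g VSS per g BOD₅ removed.
Q·(S₀ − S) = 445 × (908 − 1.23) × 10⁻³ = 403.5 kg/d removed.
So the net sludge growth is P_X = 0.3042 × 403.5 = 122.8 kg VSS/d.

P_X ≈ 123 kg VSS/d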